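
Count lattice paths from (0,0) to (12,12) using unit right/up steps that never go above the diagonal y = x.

Total monotonic paths to (12,12): C(24,12) = 2704156.
Reflecting each bad path at its first crossing gives a bijection with paths to (11,13): C(24,13) = 2496144.
Valid Dyck paths: 2704156 - 2496144.
(Equivalently, C_{12} = C(24,12)/13 = 2704156/13.)

Final answer: C_{12} = 208012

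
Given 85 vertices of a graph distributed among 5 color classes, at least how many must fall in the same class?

By pigeonhole with 85 objects and 5 categories: ceiling(85/5).

Final answer: 17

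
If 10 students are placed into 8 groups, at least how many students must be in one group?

By the pigeonhole principle: ceiling(10/8).

Final answer: 2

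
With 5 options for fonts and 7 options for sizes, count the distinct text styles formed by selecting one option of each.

By the multiplication principle: 5 x 7.

Final answer: 35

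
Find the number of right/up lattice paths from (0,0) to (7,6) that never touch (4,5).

Total paths to (7,6): C(13,6) = 1716.
Paths through (4,5): C(9,5) x C(4,1) = 504.
Avoiding (4,5): 1716 - 504.

Final answer: 1212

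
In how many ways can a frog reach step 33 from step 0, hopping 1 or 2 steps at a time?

Let f(n) be the number of climbs. Removing the last move (1 or 2 steps) gives f(n) = f(n-1) + f(n-2); base cases f(1)=1, f(2)=2.
Iterating the recurrence: f(1)=1, f(2)=2, f(3)=3, f(4)=5, f(5)=8, f(6)=13, f(7)=21, f(8)=34, f(9)=55, f(10)=89, f(11)=144, f(12)=233, f(13)=377, f(14)=610, f(15)=987, f(16)=1597, f(17)=2584, f(18)=4181, f(19)=6765, f(20)=10946, f(21)=17711, f(22)=28657, f(23)=46368, f(24)=75025, f(25)=121393, f(26)=196418, f(27)=317811, f(28)=514229, f(29)=832040, f(30)=1346269, f(31)=2178309, f(32)=3524578, f(33)=5702887.

Final answer: 5702887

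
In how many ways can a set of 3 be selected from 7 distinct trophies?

C(7,3) = 7!/(3! x (7-3)!).

Final answer: C(7,3) = 35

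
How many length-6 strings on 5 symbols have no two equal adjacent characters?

Let g(n) count such strings. g(1) = 5, and each valid string of length n-1 extends in 4 ways (any symbol but the last), so g(n) = 4 g(n-1).
Total: g(6) = 5 x 4^5.

Final answer: 5 x 4^{5} = 5120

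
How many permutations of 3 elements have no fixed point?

D(n) = (n-1)(D(n-1) + D(n-2)), D(0)=1, D(1)=0.
D(2) = 1 x (0 + 1) = 1
D(3) = 2 x (D(2) + D(1)) = 2 x (1 + 0)

Final answer: D(3) = 2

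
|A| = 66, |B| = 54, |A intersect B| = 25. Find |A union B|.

|A union B| = |A| + |B| - |A intersect B| = 66 + 54 - 25.

Final answer: 95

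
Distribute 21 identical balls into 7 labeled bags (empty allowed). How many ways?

Stars and bars: C(n+k-1, k-1) = C(27,6).

Final answer: C(27,6) = 296010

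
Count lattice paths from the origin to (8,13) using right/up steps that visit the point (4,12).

Paths (0,0)->(4,12): C(16,12) = 1820.
Paths (4,12)->(8,13): C(5,1) = 5.
By multiplication principle: 1820 x 5.

Final answer: 9100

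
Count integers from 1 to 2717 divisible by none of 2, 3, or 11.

|div by 2|=1358, |div by 3|=905, |div by 11|=247.
|div by 2&3|=452, |div by 2&11|=123, |div by 3&11|=82, |div by all|=41.
By inclusion-exclusion, divisible by at least one: 1358+905+247-452-123-82+41 = 1894.
Not divisible by any: 2717 - 1894.

Final answer: 823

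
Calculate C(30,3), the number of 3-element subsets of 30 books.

C(30,3) = 30!/(3! x 27!).

Final answer: \binom{30}{3} = 4060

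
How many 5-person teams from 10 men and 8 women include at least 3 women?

Sum over valid woman counts:
C(8,3)C(10,2) = 2520
C(8,4)C(10,1) = 700
C(8,5)C(10,0) = 56
Total: 2520 + 700 + 56.

Final answer: 3276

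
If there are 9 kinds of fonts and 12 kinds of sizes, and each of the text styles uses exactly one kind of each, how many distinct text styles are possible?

By the multiplication principle: 9 x 12.

Final answer: 108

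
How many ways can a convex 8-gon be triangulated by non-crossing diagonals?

This is counted by the nth Catalan number C_n. Here n = 8 - 2 = 6.
C_n = C(2n,n)/(n+1), so C_{6} = C(12,6)/7 = 924/7.

Final answer: C_{6} = 132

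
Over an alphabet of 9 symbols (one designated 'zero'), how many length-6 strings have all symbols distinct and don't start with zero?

The leading digit has 8 choices (anything but zero); the next has 8 (anything but the first), then 7, and so on, one fewer each time.
Total: 8 x 8 x 7 x 6 x 5 x 4.

Final answer: 53760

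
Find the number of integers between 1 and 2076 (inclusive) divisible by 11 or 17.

Multiples of 11: 188. Multiples of 17: 122. Of both (lcm=187): 11.
By inclusion-exclusion: 188 + 122 - 11.

Final answer: 299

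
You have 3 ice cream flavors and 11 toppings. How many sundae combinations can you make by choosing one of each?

By the multiplication principle: 3 x 11.

Final answer: 33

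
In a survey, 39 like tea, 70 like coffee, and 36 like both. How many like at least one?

|A union B| = |A| + |B| - |A intersect B| = 39 + 70 - 36.

Final answer: 73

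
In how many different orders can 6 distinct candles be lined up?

The number of ways to arrange 6 distinct objects is 6!.

Final answer: 6! = 720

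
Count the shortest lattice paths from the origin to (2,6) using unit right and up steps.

Each path has 2 right steps and 6 up steps in some order (8 steps total).
Choose which 6 of the 8 steps are up: C(8,6).

Final answer: C(8,6) = 28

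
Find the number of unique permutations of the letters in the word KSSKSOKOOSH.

Letters (H:1, K:3, O:3, S:4). Total letters: 11.
Permutations = 11!/(4! x 3! x 3!).

Final answer: 46200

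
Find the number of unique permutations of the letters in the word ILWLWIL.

Letters (I:2, L:3, W:2). Total letters: 7.
Permutations = 7!/(3! x 2! x 2!).

Final answer: 210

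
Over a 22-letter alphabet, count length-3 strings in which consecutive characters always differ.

Let g(n) count such strings. g(1) = 22, and each valid string of length n-1 extends in 21 ways (any symbol but the last), so g(n) = 21 g(n-1).
Total: g(3) = 22 x 21^2.

Final answer: 22 x 21^{2} = 9702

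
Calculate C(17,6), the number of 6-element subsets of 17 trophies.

C(17,6) = 17!/(6! x (17-6)!).

Final answer: C(17,6) = 12376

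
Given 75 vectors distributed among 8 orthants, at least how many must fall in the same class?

By pigeonhole with 75 objects and 8 categories: ceiling(75/8).

Final answer: 10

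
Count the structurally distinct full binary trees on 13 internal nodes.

This is a standard Catalan-number count: the answer is C_n. Here n = 13.
C_n = C(2n,n) - C(2n,n+1), so C_{13} = C(26,13) - C(26,14) = 10400600 - 9657700.

Final answer: C_{13} = 742900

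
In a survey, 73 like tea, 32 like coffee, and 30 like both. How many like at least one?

|A union B| = |A| + |B| - |A intersect B| = 73 + 32 - 30.

Final answer: 75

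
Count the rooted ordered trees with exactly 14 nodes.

The structures are counted by the Catalan number C_n. Here n = 14 - 1 = 13.
C_n = (2n)!/(n!(n+1)!), so C_{13} = 26!/(13! x 14!) = C(26,13)/14 = 10400600/14.

Final answer: C_{13} = 742900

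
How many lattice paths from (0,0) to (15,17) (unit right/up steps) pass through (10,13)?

Paths (0,0)->(10,13): C(23,13) = 1144066.
Paths (10,13)->(15,17): C(9,4) = 126.
By multiplication principle: 1144066 x 126.

Final answer: 144152316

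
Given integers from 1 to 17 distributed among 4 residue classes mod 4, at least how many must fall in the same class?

By pigeonhole with 17 objects and 4 categories: ceiling(17/4).

Final answer: 5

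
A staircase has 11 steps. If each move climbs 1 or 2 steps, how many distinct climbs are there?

Let f(n) be the number of climbs. Removing the last move (1 or 2 steps) gives f(n) = f(n-1) + f(n-2); base cases f(1)=1, f(2)=2.
Iterating the recurrence: f(1)=1, f(2)=2, f(3)=3, f(4)=5, f(5)=8, f(6)=13, f(7)=21, f(8)=34, f(9)=55, f(10)=89, f(11)=144.

Final answer: 144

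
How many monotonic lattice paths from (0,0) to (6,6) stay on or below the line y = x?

Total monotonic paths to (6,6): C(12,6) = 924.
By the reflection principle, paths that go above the diagonal number C(12,7) = 792.
Valid Dyck paths: 924 - 792.
(These counts are the Catalan numbers.)

Final answer: C_{6} = 132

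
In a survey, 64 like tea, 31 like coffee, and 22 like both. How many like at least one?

|A union B| = |A| + |B| - |A intersect B| = 64 + 31 - 22.

Final answer: 73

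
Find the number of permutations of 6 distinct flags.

The number of ways to arrange 6 distinct objects is 6!.

Final answer: 6! = 720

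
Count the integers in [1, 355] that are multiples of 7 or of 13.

Multiples of 7: 50. Multiples of 13: 27. Of both (lcm=91): 3.
By inclusion-exclusion: 50 + 27 - 3.

Final answer: 74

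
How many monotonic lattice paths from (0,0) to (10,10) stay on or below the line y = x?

Total monotonic paths to (10,10): C(20,10) = 184756.
By the reflection principle, paths that go above the diagonal number C(20,11) = 167960.
Valid Dyck paths: 184756 - 167960.
(Check: C(20,10) - C(20,11) = C(20,10)/11, the Catalan number C_{10}.)

Final answer: C_{10} = 16796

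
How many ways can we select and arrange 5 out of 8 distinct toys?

P(8,5) = 8!/(8-5)! = 8!/3!.

Final answer: P(8,5) = 6720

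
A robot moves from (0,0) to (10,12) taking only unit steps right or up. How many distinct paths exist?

Each path has 10 right steps and 12 up steps in some order (22 steps total).
Choose which 12 of the 22 steps are up: C(22,12).

Final answer: C(22,12) = 646646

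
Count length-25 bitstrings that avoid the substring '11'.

A valid string ends in 0 (append to any length-(n-1) valid string) or in 01 (append to any length-(n-2) valid string), so a(n) = a(n-1) + a(n-2) with a(1)=2, a(2)=3.
Iterating the recurrence: a(1)=2, a(2)=3, a(3)=5, a(4)=8, a(5)=13, a(6)=21, a(7)=34, a(8)=55, a(9)=89, a(10)=144, a(11)=233, a(12)=377, a(13)=610, a(14)=987, a(15)=1597, a(16)=2584, a(17)=4181, a(18)=6765, a(19)=10946, a(20)=17711, a(21)=28657, a(22)=46368, a(23)=75025, a(24)=121393, a(25)=196418.

Final answer: 196418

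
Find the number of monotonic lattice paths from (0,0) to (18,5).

Each path has 18 right steps and 5 up steps in some order (23 steps total).
Choose which 5 of the 23 steps are up: C(23,5).

Final answer: C(23,5) = 33649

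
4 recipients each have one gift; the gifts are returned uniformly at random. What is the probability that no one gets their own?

Derangements satisfy D(n) = (n-1)(D(n-1) + D(n-2)), starting from D(0)=1, D(1)=0.
Building up: D(2)=1, D(3)=2, D(4)=9.
Total arrangements: 4! = 24.
Probability = D(4)/4! = 3/8.

Final answer: D(4)/4! = 9/24 = 0.375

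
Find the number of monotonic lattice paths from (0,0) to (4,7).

Each path has 4 right steps and 7 up steps in some order (11 steps total).
Choose which 7 of the 11 steps are up: C(11,7).

Final answer: C(11,7) = 330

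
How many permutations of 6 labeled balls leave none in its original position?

Use the recurrence D(n) = (n-1)(D(n-1) + D(n-2)) with D(0)=1, D(1)=0.
D(2) = 1 x (0 + 1) = 1
D(3) = 2 x (1 + 0) = 2
D(4) = 3 x (2 + 1) = 9
D(5) = 4 x (9 + 2) = 44
D(6) = 5 x (D(5) + D(4)) = 5 x (44 + 9)

Final answer: D(6) = 265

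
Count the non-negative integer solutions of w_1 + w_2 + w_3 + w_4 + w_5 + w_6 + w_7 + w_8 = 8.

Stars and bars with 8 stars and 7 bars:
C(8+8-1, 8-1) = C(15,7).

Final answer: C(15,7) = 6435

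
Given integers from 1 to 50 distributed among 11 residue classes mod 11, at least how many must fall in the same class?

By pigeonhole with 50 objects and 11 categories: ceiling(50/11).

Final answer: 5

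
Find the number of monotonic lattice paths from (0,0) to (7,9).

Each path has 7 right steps and 9 up steps in some order (16 steps total).
Choose which 9 of the 16 steps are up: C(16,9).

Final answer: C(16,9) = 11440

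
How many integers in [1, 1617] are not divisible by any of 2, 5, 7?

|div by 2|=808, |div by 5|=323, |div by 7|=231.
|div by 2&5|=161, |div by 2&7|=115, |div by 5&7|=46, |div by all|=23.
By inclusion-exclusion, divisible by at least one: 808+323+231-161-115-46+23 = 1063.
Not divisible by any: 1617 - 1063.

Final answer: 554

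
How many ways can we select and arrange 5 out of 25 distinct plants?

P(25,5) = 25!/(25-5)! = 25!/20!.

Final answer: P(25,5) = 6375600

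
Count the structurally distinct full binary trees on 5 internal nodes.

The structures are counted by the Catalan number C_n. Here n = 5.
C_n = C(2n,n) - C(2n,n+1), so C_{5} = C(10,5) - C(10,6) = 252 - 210.

Final answer: C_{5} = 42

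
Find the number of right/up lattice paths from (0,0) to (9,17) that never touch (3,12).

Total paths to (9,17): C(26,17) = 3124550.
Paths through (3,12): C(15,12) x C(11,5) = 210210.
Avoiding (3,12): 3124550 - 210210.

Final answer: 2914340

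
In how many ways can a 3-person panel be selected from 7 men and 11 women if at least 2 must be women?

Sum over valid woman counts:
C(11,2)C(7,1) = 385
C(11,3)C(7,0) = 165
Total: 385 + 165.

Final answer: 550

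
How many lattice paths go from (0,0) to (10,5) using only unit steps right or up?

Each path has 10 right steps and 5 up steps in some order (15 steps total).
Choose which 5 of the 15 steps are up: C(15,5).

Final answer: C(15,5) = 3003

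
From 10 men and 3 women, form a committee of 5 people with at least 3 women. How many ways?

Sum over valid woman counts:
C(3,3)C(10,2).

Final answer: 45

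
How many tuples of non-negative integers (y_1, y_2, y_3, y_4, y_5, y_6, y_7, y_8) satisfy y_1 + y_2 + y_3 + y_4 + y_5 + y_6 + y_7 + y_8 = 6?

Stars and bars with 6 stars and 7 bars:
C(6+8-1, 8-1) = C(13,7).

Final answer: C(13,7) = 1716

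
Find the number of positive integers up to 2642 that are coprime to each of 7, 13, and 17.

|div by 7|=377, |div by 13|=203, |div by 17|=155.
|div by 7&13|=29, |div by 7&17|=22, |div by 13&17|=11, |div by all|=1.
By inclusion-exclusion, divisible by at least one: 377+203+155-29-22-11+1 = 674.
Not divisible by any: 2642 - 674.

Final answer: 1968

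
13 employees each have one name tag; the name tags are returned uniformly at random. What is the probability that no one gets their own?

Derangements satisfy D(n) = (n-1)(D(n-1) + D(n-2)), starting from D(0)=1, D(1)=0.
Building up: D(2)=1, D(3)=2, D(4)=9, D(5)=44, D(6)=265, D(7)=1854, D(8)=14833, D(9)=133496, D(10)=1334961, D(11)=14684570, D(12)=176214841, D(13)=2290792932.
Total arrangements: 13! = 6227020800.
Probability = D(13)/13! = 63633137/172972800.

Final answer: D(13)/13! = 2290792932/6227020800 = 0.367879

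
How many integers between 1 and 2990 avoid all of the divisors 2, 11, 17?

|div by 2|=1495, |div by 11|=271, |div by 17|=175.
|div by 2&11|=135, |div by 2&17|=87, |div by 11&17|=15, |div by all|=7.
By inclusion-exclusion, divisible by at least one: 1495+271+175-135-87-15+7 = 1711.
Not divisible by any: 2990 - 1711.

Final answer: 1279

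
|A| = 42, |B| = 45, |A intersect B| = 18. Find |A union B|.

|A union B| = |A| + |B| - |A intersect B| = 42 + 45 - 18.

Final answer: 69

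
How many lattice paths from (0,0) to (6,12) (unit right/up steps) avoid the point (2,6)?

Total paths to (6,12): C(18,12) = 18564.
Paths through (2,6): C(8,6) x C(10,6) = 5880.
Avoiding (2,6): 18564 - 5880.

Final answer: 12684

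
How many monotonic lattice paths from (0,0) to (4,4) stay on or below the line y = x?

Total monotonic paths to (4,4): C(8,4) = 70.
A path is bad iff it touches y = x + 1; reflecting its initial segment maps bad paths bijectively onto all paths to (3,5), of which there are C(8,5) = 56.
Valid Dyck paths: 70 - 56.
(Check: C(8,4) - C(8,5) = C(8,4)/5, the Catalan number C_{4}.)

Final answer: C_{4} = 14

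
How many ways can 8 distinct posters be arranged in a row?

The number of ways to arrange 8 distinct objects is 8!.

Final answer: 8! = 40320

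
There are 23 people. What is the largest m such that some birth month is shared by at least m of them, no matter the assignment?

There are 12 possible values for birth month. With 23 people and 12 categories, by pigeonhole: ceiling(23/12).

Final answer: 2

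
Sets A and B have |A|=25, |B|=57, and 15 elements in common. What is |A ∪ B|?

|A union B| = |A| + |B| - |A intersect B| = 25 + 57 - 15.

Final answer: 67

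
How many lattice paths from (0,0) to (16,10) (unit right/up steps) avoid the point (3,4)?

Total paths to (16,10): C(26,10) = 5311735.
Paths through (3,4): C(7,4) x C(19,6) = 949620.
Avoiding (3,4): 5311735 - 949620.

Final answer: 4362115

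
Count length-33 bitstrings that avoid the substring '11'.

Classify by the final bit: ...0 gives a(n-1) strings, ...01 gives a(n-2) strings. Thus a(n) = a(n-1) + a(n-2) with a(1)=2, a(2)=3.
Iterating the recurrence: a(1)=2, a(2)=3, a(3)=5, a(4)=8, a(5)=13, a(6)=21, a(7)=34, a(8)=55, a(9)=89, a(10)=144, a(11)=233, a(12)=377, a(13)=610, a(14)=987, a(15)=1597, a(16)=2584, a(17)=4181, a(18)=6765, a(19)=10946, a(20)=17711, a(21)=28657, a(22)=46368, a(23)=75025, a(24)=121393, a(25)=196418, a(26)=317811, a(27)=514229, a(28)=832040, a(29)=1346269, a(30)=2178309, a(31)=3524578, a(32)=5702887, a(33)=9227465.

Final answer: 9227465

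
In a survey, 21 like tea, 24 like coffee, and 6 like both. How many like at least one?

|A union B| = |A| + |B| - |A intersect B| = 21 + 24 - 6.

Final answer: 39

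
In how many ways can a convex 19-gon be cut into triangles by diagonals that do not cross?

The structures are counted by the Catalan number C_n. Here n = 19 - 2 = 17.
C_n = C(2n,n) - C(2n,n+1), so C_{17} = C(34,17) - C(34,18) = 2333606220 - 2203961430.

Final answer: C_{17} = 129644790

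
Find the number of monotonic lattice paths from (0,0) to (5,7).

Each path has 5 right steps and 7 up steps in some order (12 steps total).
Choose which 7 of the 12 steps are up: C(12,7).

Final answer: C(12,7) = 792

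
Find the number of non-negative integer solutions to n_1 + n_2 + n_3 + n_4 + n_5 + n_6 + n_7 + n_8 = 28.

Stars and bars with 28 stars and 7 bars:
C(28+8-1, 8-1) = C(35,7).

Final answer: C(35,7) = 6724520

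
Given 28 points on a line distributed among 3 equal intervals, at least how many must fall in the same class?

By pigeonhole with 28 objects and 3 categories: ceiling(28/3).

Final answer: 10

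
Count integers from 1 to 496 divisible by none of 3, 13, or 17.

|div by 3|=165, |div by 13|=38, |div by 17|=29.
|div by 3&13|=12, |div by 3&17|=9, |div by 13&17|=2, |div by all|=0.
By inclusion-exclusion, divisible by at least one: 165+38+29-12-9-2+0 = 209.
Not divisible by any: 496 - 209.

Final answer: 287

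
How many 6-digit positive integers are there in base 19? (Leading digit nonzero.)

In base 19, the leading digit has 18 choices (1..18); each of the remaining 5 digits has 19 choices.
Total: 18 x 19^5.

Final answer: 44569782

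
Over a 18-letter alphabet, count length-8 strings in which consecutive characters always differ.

Let g(n) count such strings. g(1) = 18, and each valid string of length n-1 extends in 17 ways (any symbol but the last), so g(n) = 17 g(n-1).
Total: g(8) = 18 x 17^7.

Final answer: 18 x 17^{7} = 7386096114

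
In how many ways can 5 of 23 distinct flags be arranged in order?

P(23,5) = 23!/(23-5)! = 23!/18!.

Final answer: P(23,5) = 4037880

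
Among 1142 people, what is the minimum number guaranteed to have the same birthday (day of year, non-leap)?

There are 365 possible values for birthday (day of year, non-leap). With 1142 people and 365 categories, by pigeonhole: ceiling(1142/365).

Final answer: 4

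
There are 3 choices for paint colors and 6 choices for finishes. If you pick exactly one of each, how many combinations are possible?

By the multiplication principle: 3 x 6.

Final answer: 18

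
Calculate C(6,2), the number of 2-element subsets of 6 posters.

C(6,2) = 6!/(2! x (6-2)!).

Final answer: C(6,2) = 15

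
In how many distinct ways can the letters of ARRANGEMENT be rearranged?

Letters (A:2, E:2, G:1, M:1, N:2, R:2, T:1). Total letters: 11.
Permutations = 11!/(2! x 2! x 2! x 2!).

Final answer: 2494800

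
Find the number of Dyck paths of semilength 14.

Total monotonic paths to (14,14): C(28,14) = 40116600.
Reflecting each bad path at its first crossing gives a bijection with paths to (13,15): C(28,15) = 37442160.
Valid Dyck paths: 40116600 - 37442160.
(These counts are the Catalan numbers.)

Final answer: C_{14} = 2674440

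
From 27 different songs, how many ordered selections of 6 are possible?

P(27,6) = 27!/(27-6)! = 27!/21!.

Final answer: P(27,6) = 213127200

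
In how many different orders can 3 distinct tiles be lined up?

The number of ways to arrange 3 distinct objects is 3!.

Final answer: 3! = 6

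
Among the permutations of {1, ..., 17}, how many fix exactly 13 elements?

Choose which 13 elements are fixed: C(17,13) = 2380.
Derange the remaining 4 using D(j) = (j-1)(D(j-1) + D(j-2)), D(0)=1, D(1)=0: D(2)=1, D(3)=2, D(4)=9.
Total: 2380 x 9.

Final answer: C(17,13) D(4) = 21420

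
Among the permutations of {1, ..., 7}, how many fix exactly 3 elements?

Choose which 3 elements are fixed: C(7,3) = 35.
Derange the remaining 4 using D(j) = (j-1)(D(j-1) + D(j-2)), D(0)=1, D(1)=0: D(2)=1, D(3)=2, D(4)=9.
Total: 35 x 9.

Final answer: C(7,3) D(4) = 315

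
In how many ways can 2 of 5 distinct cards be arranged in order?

P(5,2) = 5!/(5-2)! = 5!/3!.

Final answer: P(5,2) = 20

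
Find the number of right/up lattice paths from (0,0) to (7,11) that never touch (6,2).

Total paths to (7,11): C(18,11) = 31824.
Paths through (6,2): C(8,2) x C(10,9) = 280.
Avoiding (6,2): 31824 - 280.

Final answer: 31544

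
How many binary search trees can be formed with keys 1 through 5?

This is a standard Catalan-number count: the answer is C_n. Here n = 5.
C_n = (2n)!/(n!(n+1)!), so C_{5} = 10!/(5! x 6!) = C(10,5)/6 = 252/6.

Final answer: C_{5} = 42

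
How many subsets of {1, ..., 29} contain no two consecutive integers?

Condition on whether n belongs to the subset: if not, any valid subset of {1, ..., n-1} works (a(n-1)); if so, n-1 is excluded and the rest is a valid subset of {1, ..., n-2} (a(n-2)). Hence a(n) = a(n-1) + a(n-2), a(1)=2, a(2)=3.
Iterating the recurrence: a(1)=2, a(2)=3, a(3)=5, a(4)=8, a(5)=13, a(6)=21, a(7)=34, a(8)=55, a(9)=89, a(10)=144, a(11)=233, a(12)=377, a(13)=610, a(14)=987, a(15)=1597, a(16)=2584, a(17)=4181, a(18)=6765, a(19)=10946, a(20)=17711, a(21)=28657, a(22)=46368, a(23)=75025, a(24)=121393, a(25)=196418, a(26)=317811, a(27)=514229, a(28)=832040, a(29)=1346269.

Final answer: 1346269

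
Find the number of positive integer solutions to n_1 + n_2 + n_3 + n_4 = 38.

Substitute n'_i = n_i - 1 (so n'_i >= 0). Then sum n'_i = 38 - 4 = 34.
Stars and bars: C(34+4-1, 4-1) = C(37,3).

Final answer: C(37,3) = 7770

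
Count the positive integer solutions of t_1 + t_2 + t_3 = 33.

Substitute t'_i = t_i - 1 (so t'_i >= 0). Then sum t'_i = 33 - 3 = 30.
Stars and bars: C(30+3-1, 3-1) = C(32,2).

Final answer: C(32,2) = 496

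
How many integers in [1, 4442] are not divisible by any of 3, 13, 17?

|div by 3|=1480, |div by 13|=341, |div by 17|=261.
|div by 3&13|=113, |div by 3&17|=87, |div by 13&17|=20, |div by all|=6.
By inclusion-exclusion, divisible by at least one: 1480+341+261-113-87-20+6 = 1868.
Not divisible by any: 4442 - 1868.

Final answer: 2574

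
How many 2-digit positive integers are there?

These are the integers in [10^1, 10^2), so the count is 10^2 - 10^1 = 9 x 10^1.

Final answer: 90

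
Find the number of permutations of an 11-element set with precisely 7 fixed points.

Choose which 7 elements are fixed: C(11,7) = 330.
Derange the remaining 4 using D(j) = (j-1)(D(j-1) + D(j-2)), D(0)=1, D(1)=0: D(2)=1, D(3)=2, D(4)=9.
Total: 330 x 9.

Final answer: C(11,7) D(4) = 2970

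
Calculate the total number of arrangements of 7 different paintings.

The number of ways to arrange 7 distinct objects is 7!.

Final answer: 7! = 5040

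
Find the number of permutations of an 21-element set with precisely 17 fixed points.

Choose which 17 elements are fixed: C(21,17) = 5985.
Derange the remaining 4 using D(j) = (j-1)(D(j-1) + D(j-2)), D(0)=1, D(1)=0: D(2)=1, D(3)=2, D(4)=9.
Total: 5985 x 9.

Final answer: C(21,17) D(4) = 53865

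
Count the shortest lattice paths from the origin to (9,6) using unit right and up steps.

Each path has 9 right steps and 6 up steps in some order (15 steps total).
Choose which 6 of the 15 steps are up: C(15,6).

Final answer: C(15,6) = 5005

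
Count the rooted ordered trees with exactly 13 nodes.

The structures are counted by the Catalan number C_n. Here n = 13 - 1 = 12.
C_n = (2n)!/(n!(n+1)!), so C_{12} = 24!/(12! x 13!) = C(24,12)/13 = 2704156/13.

Final answer: C_{12} = 208012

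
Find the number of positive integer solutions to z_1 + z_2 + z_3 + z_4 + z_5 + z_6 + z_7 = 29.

Substitute z'_i = z_i - 1 (so z'_i >= 0). Then sum z'_i = 29 - 7 = 22.
Stars and bars: C(22+7-1, 7-1) = C(28,6).

Final answer: C(28,6) = 376740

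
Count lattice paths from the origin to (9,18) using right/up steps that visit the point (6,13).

Paths (0,0)->(6,13): C(19,13) = 27132.
Paths (6,13)->(9,18): C(8,5) = 56.
By multiplication principle: 27132 x 56.

Final answer: 1519392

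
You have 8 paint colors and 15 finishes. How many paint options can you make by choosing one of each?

By the multiplication principle: 8 x 15.

Final answer: 120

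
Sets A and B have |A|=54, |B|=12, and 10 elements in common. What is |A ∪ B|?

|A union B| = |A| + |B| - |A intersect B| = 54 + 12 - 10.

Final answer: 56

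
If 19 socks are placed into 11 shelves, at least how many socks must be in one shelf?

By the pigeonhole principle: ceiling(19/11).

Final answer: 2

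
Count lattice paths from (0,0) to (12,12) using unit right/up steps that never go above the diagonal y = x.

Total monotonic paths to (12,12): C(24,12) = 2704156.
Reflecting each bad path at its first crossing gives a bijection with paths to (11,13): C(24,13) = 2496144.
Valid Dyck paths: 2704156 - 2496144.
(This is the Catalan number C_{12}.)

Final answer: C_{12} = 208012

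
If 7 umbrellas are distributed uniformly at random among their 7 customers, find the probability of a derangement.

Use the recurrence D(n) = (n-1)(D(n-1) + D(n-2)) with D(0)=1, D(1)=0.
Building up: D(2)=1, D(3)=2, D(4)=9, D(5)=44, D(6)=265, D(7)=1854.
Total arrangements: 7! = 5040.
Probability = D(7)/7! = 103/280.

Final answer: D(7)/7! = 1854/5040 = 0.367857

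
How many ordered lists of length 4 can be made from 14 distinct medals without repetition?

P(14,4) = 14!/(14-4)! = 14!/10!.

Final answer: P(14,4) = 24024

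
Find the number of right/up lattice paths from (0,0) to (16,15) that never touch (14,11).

Total paths to (16,15): C(31,15) = 300540195.
Paths through (14,11): C(25,11) x C(6,4) = 66861000.
Avoiding (14,11): 300540195 - 66861000.

Final answer: 233679195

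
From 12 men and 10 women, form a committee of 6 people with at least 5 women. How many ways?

Sum over valid woman counts:
C(10,5)C(12,1) = 3024
C(10,6)C(12,0) = 210
Total: 3024 + 210.

Final answer: 3234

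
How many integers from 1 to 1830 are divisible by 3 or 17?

Multiples of 3: 610. Multiples of 17: 107. Of both (lcm=51): 35.
By inclusion-exclusion: 610 + 107 - 35.

Final answer: 682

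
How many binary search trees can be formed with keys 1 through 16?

This is counted by the nth Catalan number C_n. Here n = 16.
C_n = (2n)!/(n!(n+1)!), so C_{16} = 32!/(16! x 17!) = C(32,16)/17 = 601080390/17.

Final answer: C_{16} = 35357670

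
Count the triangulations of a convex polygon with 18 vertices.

This is counted by the nth Catalan number C_n. Here n = 18 - 2 = 16.
C_n = C(2n,n)/(n+1), so C_{16} = C(32,16)/17 = 601080390/17.

Final answer: C_{16} = 35357670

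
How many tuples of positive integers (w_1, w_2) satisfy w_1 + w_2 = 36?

Substitute w'_i = w_i - 1 (so w'_i >= 0). Then sum w'_i = 36 - 2 = 34.
Stars and bars: C(34+2-1, 2-1) = C(35,1).

Final answer: C(35,1) = 35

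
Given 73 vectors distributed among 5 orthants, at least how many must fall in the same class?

By pigeonhole with 73 objects and 5 categories: ceiling(73/5).

Final answer: 15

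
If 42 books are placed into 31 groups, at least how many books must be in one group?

By the pigeonhole principle: ceiling(42/31).

Final answer: 2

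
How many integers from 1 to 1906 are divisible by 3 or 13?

Multiples of 3: 635. Multiples of 13: 146. Of both (lcm=39): 48.
By inclusion-exclusion: 635 + 146 - 48.

Final answer: 733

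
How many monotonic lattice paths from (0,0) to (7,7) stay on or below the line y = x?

Total monotonic paths to (7,7): C(14,7) = 3432.
A path is bad iff it touches y = x + 1; reflecting its initial segment maps bad paths bijectively onto all paths to (6,8), of which there are C(14,8) = 3003.
Valid Dyck paths: 3432 - 3003.
(This is the Catalan number C_{7}.)

Final answer: C_{7} = 429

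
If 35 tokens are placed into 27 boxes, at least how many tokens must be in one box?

By the pigeonhole principle: ceiling(35/27).

Final answer: 2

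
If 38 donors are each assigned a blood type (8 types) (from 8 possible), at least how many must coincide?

There are 8 possible values for blood type (8 types). With 38 donors and 8 categories, by pigeonhole: ceiling(38/8).

Final answer: 5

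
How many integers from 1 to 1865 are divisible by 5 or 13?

Multiples of 5: 373. Multiples of 13: 143. Of both (lcm=65): 28.
By inclusion-exclusion: 373 + 143 - 28.

Final answer: 488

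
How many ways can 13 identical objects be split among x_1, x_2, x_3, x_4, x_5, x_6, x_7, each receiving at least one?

Substitute x'_i = x_i - 1 (so x'_i >= 0). Then sum x'_i = 13 - 7 = 6.
Stars and bars: C(6+7-1, 7-1) = C(12,6).

Final answer: C(12,6) = 924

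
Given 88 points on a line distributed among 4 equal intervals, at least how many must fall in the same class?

By pigeonhole with 88 objects and 4 categories: ceiling(88/4).

Final answer: 22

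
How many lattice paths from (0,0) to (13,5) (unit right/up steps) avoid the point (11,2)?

Total paths to (13,5): C(18,5) = 8568.
Paths through (11,2): C(13,2) x C(5,3) = 780.
Avoiding (11,2): 8568 - 780.

Final answer: 7788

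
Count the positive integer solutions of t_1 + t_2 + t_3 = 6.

Substitute t'_i = t_i - 1 (so t'_i >= 0). Then sum t'_i = 6 - 3 = 3.
Stars and bars: C(3+3-1, 3-1) = C(5,2).

Final answer: C(5,2) = 10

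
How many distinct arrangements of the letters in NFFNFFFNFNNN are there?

Letters (F:6, N:6). Total letters: 12.
Permutations = 12!/(6! x 6!).

Final answer: 924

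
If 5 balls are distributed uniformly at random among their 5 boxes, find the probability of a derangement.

Use the recurrence D(n) = (n-1)(D(n-1) + D(n-2)) with D(0)=1, D(1)=0.
Building up: D(2)=1, D(3)=2, D(4)=9, D(5)=44.
Total arrangements: 5! = 120.
Probability = D(5)/5! = 11/30.

Final answer: D(5)/5! = 44/120 = 0.366667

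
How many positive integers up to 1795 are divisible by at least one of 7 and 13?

Multiples of 7: 256. Multiples of 13: 138. Of both (lcm=91): 19.
By inclusion-exclusion: 256 + 138 - 19.

Final answer: 375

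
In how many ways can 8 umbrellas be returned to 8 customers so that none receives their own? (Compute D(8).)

Use the recurrence D(n) = (n-1)(D(n-1) + D(n-2)) with D(0)=1, D(1)=0.
D(2) = 1 x (0 + 1) = 1
D(3) = 2 x (1 + 0) = 2
D(4) = 3 x (2 + 1) = 9
D(5) = 4 x (9 + 2) = 44
D(6) = 5 x (44 + 9) = 265
D(7) = 6 x (265 + 44) = 1854
D(8) = 7 x (D(7) + D(6)) = 7 x (1854 + 265)

Final answer: D(8) = 14833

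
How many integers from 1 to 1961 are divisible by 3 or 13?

Multiples of 3: 653. Multiples of 13: 150. Of both (lcm=39): 50.
By inclusion-exclusion: 653 + 150 - 50.

Final answer: 753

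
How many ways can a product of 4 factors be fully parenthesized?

This is a standard Catalan-number count: the answer is C_n. Here n = 4 - 1 = 3.
C_n = (2n)!/(n!(n+1)!), so C_{3} = 6!/(3! x 4!) = C(6,3)/4 = 20/4.

Final answer: C_{3} = 5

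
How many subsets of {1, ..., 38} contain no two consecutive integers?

Let a(n) count such subsets of {1, ..., n}. Either n is excluded (a(n-1) ways) or n is included, forcing n-1 out (a(n-2) ways), so a(n) = a(n-1) + a(n-2) with a(1)=2, a(2)=3.
Building up term by term: a(1)=2, a(2)=3, a(3)=5, a(4)=8, a(5)=13, a(6)=21, a(7)=34, a(8)=55, a(9)=89, a(10)=144, a(11)=233, a(12)=377, a(13)=610, a(14)=987, a(15)=1597, a(16)=2584, a(17)=4181, a(18)=6765, a(19)=10946, a(20)=17711, a(21)=28657, a(22)=46368, a(23)=75025, a(24)=121393, a(25)=196418, a(26)=317811, a(27)=514229, a(28)=832040, a(29)=1346269, a(30)=2178309, a(31)=3524578, a(32)=5702887, a(33)=9227465, a(34)=14930352, a(35)=24157817, a(36)=39088169, a(37)=63245986, a(38)=102334155.

Final answer: 102334155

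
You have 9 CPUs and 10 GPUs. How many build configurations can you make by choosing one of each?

By the multiplication principle: 9 x 10.

Final answer: 90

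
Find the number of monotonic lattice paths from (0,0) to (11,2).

Each path has 11 right steps and 2 up steps in some order (13 steps total).
Choose which 2 of the 13 steps are up: C(13,2).

Final answer: C(13,2) = 78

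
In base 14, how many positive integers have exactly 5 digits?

These are the integers in [14^4, 14^5), so the count is 14^5 - 14^4 = 13 x 14^4.

Final answer: 499408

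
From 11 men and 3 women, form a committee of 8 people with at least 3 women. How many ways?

Sum over valid woman counts:
C(3,3)C(11,5).

Final answer: 462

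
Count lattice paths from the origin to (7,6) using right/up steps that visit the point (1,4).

Paths (0,0)->(1,4): C(5,4) = 5.
Paths (1,4)->(7,6): C(8,2) = 28.
By multiplication principle: 5 x 28.

Final answer: 140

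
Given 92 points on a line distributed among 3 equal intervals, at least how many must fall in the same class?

By pigeonhole with 92 objects and 3 categories: ceiling(92/3).

Final answer: 31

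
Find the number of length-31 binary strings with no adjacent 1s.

Classify by the final bit: ...0 gives a(n-1) strings, ...01 gives a(n-2) strings. Thus a(n) = a(n-1) + a(n-2) with a(1)=2, a(2)=3.
Computing successive values: a(1)=2, a(2)=3, a(3)=5, a(4)=8, a(5)=13, a(6)=21, a(7)=34, a(8)=55, a(9)=89, a(10)=144, a(11)=233, a(12)=377, a(13)=610, a(14)=987, a(15)=1597, a(16)=2584, a(17)=4181, a(18)=6765, a(19)=10946, a(20)=17711, a(21)=28657, a(22)=46368, a(23)=75025, a(24)=121393, a(25)=196418, a(26)=317811, a(27)=514229, a(28)=832040, a(29)=1346269, a(30)=2178309, a(31)=3524578.

Final answer: 3524578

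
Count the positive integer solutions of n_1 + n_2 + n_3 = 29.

Substitute n'_i = n_i - 1 (so n'_i >= 0). Then sum n'_i = 29 - 3 = 26.
Stars and bars: C(26+3-1, 3-1) = C(28,2).

Final answer: C(28,2) = 378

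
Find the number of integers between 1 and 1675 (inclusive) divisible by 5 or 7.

Multiples of 5: 335. Multiples of 7: 239. Of both (lcm=35): 47.
By inclusion-exclusion: 335 + 239 - 47.

Final answer: 527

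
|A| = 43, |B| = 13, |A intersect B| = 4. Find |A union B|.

|A union B| = |A| + |B| - |A intersect B| = 43 + 13 - 4.

Final answer: 52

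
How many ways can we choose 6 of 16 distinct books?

C(16,6) = 16!/(6! x 10!).

Final answer: \binom{16}{6} = 8008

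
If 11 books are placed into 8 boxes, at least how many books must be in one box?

By the pigeonhole principle: ceiling(11/8).

Final answer: 2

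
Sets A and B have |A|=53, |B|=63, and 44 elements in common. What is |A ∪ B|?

|A union B| = |A| + |B| - |A intersect B| = 53 + 63 - 44.

Final answer: 72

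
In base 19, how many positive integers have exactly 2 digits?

These are the integers in [19^1, 19^2), so the count is 19^2 - 19^1 = 18 x 19^1.

Final answer: 342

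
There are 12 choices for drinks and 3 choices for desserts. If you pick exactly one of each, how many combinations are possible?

By the multiplication principle: 12 x 3.

Final answer: 36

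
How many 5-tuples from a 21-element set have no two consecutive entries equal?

Let g(n) count such strings. g(1) = 21, and each valid string of length n-1 extends in 20 ways (any symbol but the last), so g(n) = 20 g(n-1).
Total: g(5) = 21 x 20^4.

Final answer: 21 x 20^{4} = 3360000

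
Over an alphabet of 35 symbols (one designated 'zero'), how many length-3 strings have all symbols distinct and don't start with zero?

First digit: 34 (nonzero). Second: 34 (not first). Third: 33, etc.
Total: 34 x 34 x 33.

Final answer: 38148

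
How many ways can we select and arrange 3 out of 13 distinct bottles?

P(13,3) = 13!/(13-3)! = 13!/10!.

Final answer: P(13,3) = 1716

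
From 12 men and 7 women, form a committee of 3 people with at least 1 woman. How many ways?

Sum over valid woman counts:
C(7,1)C(12,2) = 462
C(7,2)C(12,1) = 252
C(7,3)C(12,0) = 35
Total: 462 + 252 + 35.

Final answer: 749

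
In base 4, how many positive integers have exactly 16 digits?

In base 4, the leading digit has 3 choices (1..3); each of the remaining 15 digits has 4 choices.
Total: 3 x 4^15.

Final answer: 3221225472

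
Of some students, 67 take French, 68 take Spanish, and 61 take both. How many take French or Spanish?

|A union B| = |A| + |B| - |A intersect B| = 67 + 68 - 61.

Final answer: 74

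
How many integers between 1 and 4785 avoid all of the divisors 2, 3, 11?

|div by 2|=2392, |div by 3|=1595, |div by 11|=435.
|div by 2&3|=797, |div by 2&11|=217, |div by 3&11|=145, |div by all|=72.
By inclusion-exclusion, divisible by at least one: 2392+1595+435-797-217-145+72 = 3335.
Not divisible by any: 4785 - 3335.

Final answer: 1450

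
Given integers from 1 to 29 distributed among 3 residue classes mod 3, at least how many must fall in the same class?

By pigeonhole with 29 objects and 3 categories: ceiling(29/3).

Final answer: 10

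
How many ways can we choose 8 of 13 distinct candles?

C(13,8) = 13!/(8! x (13-8)!).

Final answer: C(13,8) = 1287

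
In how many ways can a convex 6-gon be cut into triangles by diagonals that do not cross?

This is a standard Catalan-number count: the answer is C_n. Here n = 6 - 2 = 4.
C_n = C(2n,n) - C(2n,n+1), so C_{4} = C(8,4) - C(8,5) = 70 - 56.

Final answer: C_{4} = 14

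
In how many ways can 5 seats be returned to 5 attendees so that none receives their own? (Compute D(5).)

Use the recurrence D(n) = (n-1)(D(n-1) + D(n-2)) with D(0)=1, D(1)=0.
D(2) = 1 x (0 + 1) = 1
D(3) = 2 x (1 + 0) = 2
D(4) = 3 x (2 + 1) = 9
D(5) = 4 x (D(4) + D(3)) = 4 x (9 + 2)

Final answer: D(5) = 44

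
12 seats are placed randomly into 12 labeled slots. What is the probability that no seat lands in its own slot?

Use the recurrence D(n) = (n-1)(D(n-1) + D(n-2)) with D(0)=1, D(1)=0.
Building up: D(2)=1, D(3)=2, D(4)=9, D(5)=44, D(6)=265, D(7)=1854, D(8)=14833, D(9)=133496, D(10)=1334961, D(11)=14684570, D(12)=176214841.
Total arrangements: 12! = 479001600.
Probability = D(12)/12! = 16019531/43545600.

Final answer: D(12)/12! = 176214841/479001600 = 0.367879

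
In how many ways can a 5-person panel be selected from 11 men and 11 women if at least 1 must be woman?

Sum over valid woman counts:
C(11,1)C(11,4) = 3630
C(11,2)C(11,3) = 9075
C(11,3)C(11,2) = 9075
C(11,4)C(11,1) = 3630
C(11,5)C(11,0) = 462
Total: 3630 + 9075 + 9075 + 3630 + 462.

Final answer: 25872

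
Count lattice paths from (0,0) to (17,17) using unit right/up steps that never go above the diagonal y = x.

Total monotonic paths to (17,17): C(34,17) = 2333606220.
A path is bad iff it touches y = x + 1; reflecting its initial segment maps bad paths bijectively onto all paths to (16,18), of which there are C(34,18) = 2203961430.
Valid Dyck paths: 2333606220 - 2203961430.
(This is the Catalan number C_{17}.)

Final answer: C_{17} = 129644790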